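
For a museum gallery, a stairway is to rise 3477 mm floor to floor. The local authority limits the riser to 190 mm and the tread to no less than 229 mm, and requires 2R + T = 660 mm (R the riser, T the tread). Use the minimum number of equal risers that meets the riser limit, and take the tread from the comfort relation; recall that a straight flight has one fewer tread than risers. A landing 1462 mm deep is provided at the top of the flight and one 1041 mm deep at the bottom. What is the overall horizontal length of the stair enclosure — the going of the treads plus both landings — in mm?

3477 / 190 = 18.30, so 19 risers are needed.
Riser R = 3477 / 19 = 183 mm, within the 190 mm limit.
Tread T = 660 − 2 × 183 = 294 mm (≥ 229 mm).
Going = (19 − 1) × 294 = 5292 mm.
Enclosure = 5292 + 1462 + 1041 = 7795 mm.

7795 mm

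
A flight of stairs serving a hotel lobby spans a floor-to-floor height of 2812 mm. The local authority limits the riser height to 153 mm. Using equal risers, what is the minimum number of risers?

2812 / 153 = 18.38, so 19 risers are needed.

19 risers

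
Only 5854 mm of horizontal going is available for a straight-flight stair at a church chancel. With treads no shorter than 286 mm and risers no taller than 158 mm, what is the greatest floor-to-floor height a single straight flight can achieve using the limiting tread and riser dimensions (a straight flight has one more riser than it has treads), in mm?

5854 / 286 = 20.47, so 20 treads fit.
Risers = treads + 1 = 21.
Maximum height = 21 × 158 = 3318 mm.

3318 mm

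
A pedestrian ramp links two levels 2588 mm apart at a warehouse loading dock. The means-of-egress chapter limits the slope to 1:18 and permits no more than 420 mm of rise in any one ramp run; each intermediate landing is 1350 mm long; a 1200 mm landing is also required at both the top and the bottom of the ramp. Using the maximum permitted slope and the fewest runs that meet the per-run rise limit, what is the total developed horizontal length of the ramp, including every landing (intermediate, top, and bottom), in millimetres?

57084 mm

At most 420 each: 2588/420 = 6.16, giving 7 ramp runs. That means 6 intermediate landings.
Horizontal run for 2588 mm of rise at 1:18 is 2588 × 18 = 46584 mm.
Intermediate landings: 6 × 1350 = 8100 mm.
Top and bottom landings: 2 × 1200 = 2400 mm.
Total = 46584 + 8100 + 2400 = 57084 mm.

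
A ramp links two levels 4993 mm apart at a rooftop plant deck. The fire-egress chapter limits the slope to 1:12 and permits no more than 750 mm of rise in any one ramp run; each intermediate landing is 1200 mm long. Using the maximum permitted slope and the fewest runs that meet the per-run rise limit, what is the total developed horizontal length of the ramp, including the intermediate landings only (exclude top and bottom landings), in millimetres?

4993 / 750 = 6.66, so 7 ramp runs are needed. That means 6 intermediate landings.
Ramp run (horizontal) at 1:12: 4993 × 12 = 59916 mm.
6 intermediate landings contribute 6 × 1200 = 7200 mm.
Developed length = 59916 + 7200 = 67116 mm.

67116 mm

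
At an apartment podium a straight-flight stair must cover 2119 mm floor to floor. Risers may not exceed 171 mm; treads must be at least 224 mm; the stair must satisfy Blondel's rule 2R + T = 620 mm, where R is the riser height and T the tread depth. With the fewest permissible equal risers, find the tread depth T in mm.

294 mm

⌈2119/171⌉ = 13 risers.
Each riser is 2119/13 = 163 mm (≤ 171 mm).
T = 620 − 2·163 = 294 mm, which satisfies the 224 mm minimum.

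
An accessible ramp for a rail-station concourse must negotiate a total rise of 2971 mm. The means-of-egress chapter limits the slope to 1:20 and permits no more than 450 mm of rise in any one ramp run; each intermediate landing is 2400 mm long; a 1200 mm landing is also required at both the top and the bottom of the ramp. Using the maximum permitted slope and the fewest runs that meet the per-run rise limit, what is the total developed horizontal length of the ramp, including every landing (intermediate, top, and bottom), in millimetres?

At most 450 each: 2971/450 = 6.60, giving 7 ramp runs. That means 6 intermediate landings.
Ramp run (horizontal) at 1:20: 2971 × 20 = 59420 mm.
Intermediate landings: 6 × 2400 = 14400 mm.
Top and bottom landings: 2 × 1200 = 2400 mm.
Total = 59420 + 14400 + 2400 = 76220 mm.

76220 mm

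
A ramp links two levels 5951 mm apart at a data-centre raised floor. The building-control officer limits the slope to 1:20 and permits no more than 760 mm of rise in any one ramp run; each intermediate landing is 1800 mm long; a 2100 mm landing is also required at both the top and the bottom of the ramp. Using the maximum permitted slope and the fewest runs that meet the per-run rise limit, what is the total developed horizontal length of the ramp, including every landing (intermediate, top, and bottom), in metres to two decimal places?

135.82 m

At most 760 each: 5951/760 = 7.83, giving 8 ramp runs. That means 7 intermediate landings.
Ramp run (horizontal) at 1:20: 5951 × 20 = 119020 mm.
7 intermediate landings contribute 7 × 1800 = 12600 mm.
Top and bottom landings: 2 × 2100 = 4200 mm.
Total = 119020 + 12600 + 4200 = 135820 mm.
= 135.82 m.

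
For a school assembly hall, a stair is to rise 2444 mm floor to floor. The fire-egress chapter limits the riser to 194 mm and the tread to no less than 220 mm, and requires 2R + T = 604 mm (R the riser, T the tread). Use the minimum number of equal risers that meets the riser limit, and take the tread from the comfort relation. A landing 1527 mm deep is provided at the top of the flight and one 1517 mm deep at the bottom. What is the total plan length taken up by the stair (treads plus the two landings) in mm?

⌈2444/194⌉ = 13 risers.
Riser R = 2444 / 13 = 188 mm, within the 194 mm limit.
Tread T = 604 − 2 × 188 = 228 mm (≥ 220 mm).
Treads = 13 − 1 = 12; going = 12 × 228 = 2736 mm.
Enclosure = 2736 + 1527 + 1517 = 5780 mm.

5780 mm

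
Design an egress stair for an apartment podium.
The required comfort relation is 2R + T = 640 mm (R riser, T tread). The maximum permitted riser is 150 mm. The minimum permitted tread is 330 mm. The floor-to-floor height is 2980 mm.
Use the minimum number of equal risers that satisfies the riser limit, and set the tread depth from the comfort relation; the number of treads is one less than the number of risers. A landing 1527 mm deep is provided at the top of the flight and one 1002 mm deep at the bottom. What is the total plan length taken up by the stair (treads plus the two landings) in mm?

9027 mm

⌈2980/150⌉ = 20 risers.
Riser R = 2980 / 20 = 149 mm, within the 150 mm limit.
Tread T = 640 − 2 × 149 = 342 mm (≥ 330 mm).
Going = (20 − 1) × 342 = 6498 mm.
Enclosure = 6498 + 1527 + 1002 = 9027 mm.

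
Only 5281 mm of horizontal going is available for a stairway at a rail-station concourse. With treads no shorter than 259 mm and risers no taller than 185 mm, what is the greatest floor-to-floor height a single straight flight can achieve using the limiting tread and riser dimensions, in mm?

5281 / 259 = 20.39, so 20 treads fit.
Risers = treads + 1 = 21.
Maximum height = 21 × 185 = 3885 mm.

3885 mm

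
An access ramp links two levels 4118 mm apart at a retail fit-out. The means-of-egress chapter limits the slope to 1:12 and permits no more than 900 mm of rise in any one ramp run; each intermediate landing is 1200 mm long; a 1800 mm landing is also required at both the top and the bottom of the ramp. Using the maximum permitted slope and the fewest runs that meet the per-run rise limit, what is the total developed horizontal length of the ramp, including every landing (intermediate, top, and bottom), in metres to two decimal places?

⌈4118/900⌉ = 5 ramp runs. That means 4 intermediate landings.
Ramp run (horizontal) at 1:12: 4118 × 12 = 49416 mm.
4 intermediate landings contribute 4 × 1200 = 4800 mm.
Top and bottom landings: 2 × 1800 = 3600 mm.
Total = 49416 + 4800 + 3600 = 57816 mm.
= 57.82 m.

57.82 m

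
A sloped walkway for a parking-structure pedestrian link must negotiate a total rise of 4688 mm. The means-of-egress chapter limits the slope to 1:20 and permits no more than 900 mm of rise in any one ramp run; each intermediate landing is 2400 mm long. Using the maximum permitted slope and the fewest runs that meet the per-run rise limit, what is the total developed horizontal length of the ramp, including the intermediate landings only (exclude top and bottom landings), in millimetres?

105760 mm

4688 / 900 = 5.21, so 6 ramp runs are needed. That means 5 intermediate landings.
Horizontal run for 4688 mm of rise at 1:20 is 4688 × 20 = 93760 mm.
Intermediate landings: 5 × 2400 = 12000 mm.
Developed length = 93760 + 12000 = 105760 mm.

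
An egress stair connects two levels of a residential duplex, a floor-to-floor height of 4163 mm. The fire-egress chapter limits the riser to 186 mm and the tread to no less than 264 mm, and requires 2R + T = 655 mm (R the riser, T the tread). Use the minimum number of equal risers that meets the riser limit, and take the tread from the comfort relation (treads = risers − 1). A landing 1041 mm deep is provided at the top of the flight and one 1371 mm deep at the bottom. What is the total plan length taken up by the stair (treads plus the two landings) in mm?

8858 mm

At most 186 each: 4163/186 = 22.38, giving 23 risers.
Riser R = 4163 / 23 = 181 mm, within the 186 mm limit.
Tread T = 655 − 2 × 181 = 293 mm (≥ 264 mm).
Treads = 23 − 1 = 22; going = 22 × 293 = 6446 mm.
Add landings: 6446 + 1041 + 1371 = 8858 mm.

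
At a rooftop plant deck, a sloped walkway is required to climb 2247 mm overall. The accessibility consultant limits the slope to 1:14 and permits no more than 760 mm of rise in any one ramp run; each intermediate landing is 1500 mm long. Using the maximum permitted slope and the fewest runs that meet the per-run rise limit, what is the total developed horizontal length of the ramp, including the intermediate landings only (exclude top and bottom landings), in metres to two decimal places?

2247 / 760 = 2.96, so 3 ramp runs are needed. That means 2 intermediate landings.
Horizontal run for 2247 mm of rise at 1:14 is 2247 × 14 = 31458 mm.
2 intermediate landings contribute 2 × 1500 = 3000 mm.
Developed length = 31458 + 3000 = 34458 mm.
= 34.46 m.

34.46 m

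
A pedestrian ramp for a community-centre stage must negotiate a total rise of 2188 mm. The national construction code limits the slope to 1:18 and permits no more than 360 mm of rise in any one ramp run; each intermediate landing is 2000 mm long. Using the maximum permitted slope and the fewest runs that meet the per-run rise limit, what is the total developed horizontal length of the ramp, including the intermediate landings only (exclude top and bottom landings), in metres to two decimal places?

At most 360 each: 2188/360 = 6.08, giving 7 ramp runs. That means 6 intermediate landings.
Horizontal run for 2188 mm of rise at 1:18 is 2188 × 18 = 39384 mm.
6 intermediate landings contribute 6 × 2000 = 12000 mm.
Developed length = 39384 + 12000 = 51384 mm.
= 51.38 m.

51.38 m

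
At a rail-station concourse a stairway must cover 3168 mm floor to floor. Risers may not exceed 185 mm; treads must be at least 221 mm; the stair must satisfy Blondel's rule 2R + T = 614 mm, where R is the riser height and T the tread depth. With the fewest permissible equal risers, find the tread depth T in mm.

262 mm

3168 / 185 = 17.124 → round up to 18 risers.
Riser R = 3168 / 18 = 176 mm, within the 185 mm limit.
From 2R + T = 614: T = 614 − 352 = 262 mm.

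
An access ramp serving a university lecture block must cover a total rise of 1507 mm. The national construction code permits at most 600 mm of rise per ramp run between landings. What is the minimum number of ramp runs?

At most 600 each: 1507/600 = 2.51, giving 3 ramp runs.

3 runs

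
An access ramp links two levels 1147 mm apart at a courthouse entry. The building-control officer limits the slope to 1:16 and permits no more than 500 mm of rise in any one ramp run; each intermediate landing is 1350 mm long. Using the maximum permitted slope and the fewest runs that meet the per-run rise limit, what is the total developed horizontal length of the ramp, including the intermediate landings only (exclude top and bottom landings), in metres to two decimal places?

21.05 m

1147 / 500 = 2.294 → round up to 3 ramp runs. That means 2 intermediate landings.
Horizontal run for 1147 mm of rise at 1:16 is 1147 × 16 = 18352 mm.
2 intermediate landings contribute 2 × 1350 = 2700 mm.
Total developed length = 18352 + 2700 = 21052 mm.
= 21.05 m.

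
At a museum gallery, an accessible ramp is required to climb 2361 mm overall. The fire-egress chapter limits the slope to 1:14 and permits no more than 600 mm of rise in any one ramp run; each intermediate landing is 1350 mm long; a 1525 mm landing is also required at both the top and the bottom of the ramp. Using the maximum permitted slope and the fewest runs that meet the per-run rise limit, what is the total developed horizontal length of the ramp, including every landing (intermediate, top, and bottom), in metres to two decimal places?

At most 600 each: 2361/600 = 3.94, giving 4 ramp runs. That means 3 intermediate landings.
Ramp run (horizontal) at 1:14: 2361 × 14 = 33054 mm.
3 intermediate landings contribute 3 × 1350 = 4050 mm.
Top and bottom landings: 2 × 1525 = 3050 mm.
Total = 33054 + 4050 + 3050 = 40154 mm.
= 40.15 m.

40.15 m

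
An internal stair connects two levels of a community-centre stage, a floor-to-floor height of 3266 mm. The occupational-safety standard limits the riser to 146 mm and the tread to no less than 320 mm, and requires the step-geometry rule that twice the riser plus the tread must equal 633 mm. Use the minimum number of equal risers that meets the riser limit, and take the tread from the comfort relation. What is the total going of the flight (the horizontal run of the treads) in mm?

7678 mm

At most 146 each: 3266/146 = 22.37, giving 23 risers.
Riser R = 3266 / 23 = 142 mm, within the 146 mm limit.
T = 633 − 2·142 = 349 mm, which satisfies the 320 mm minimum.
Treads = 23 − 1 = 22; going = 22 × 349 = 7678 mm.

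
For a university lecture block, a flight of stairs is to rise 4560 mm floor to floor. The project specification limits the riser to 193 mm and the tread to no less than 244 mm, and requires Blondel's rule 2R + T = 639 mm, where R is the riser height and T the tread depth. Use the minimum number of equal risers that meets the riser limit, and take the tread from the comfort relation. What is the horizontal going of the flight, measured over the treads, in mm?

4560 / 193 = 23.63, so 24 risers are needed.
Riser R = 4560 / 24 = 190 mm, within the 193 mm limit.
From 2R + T = 639: T = 639 − 380 = 259 mm.
Going = (24 − 1) × 259 = 5957 mm.

5957 mm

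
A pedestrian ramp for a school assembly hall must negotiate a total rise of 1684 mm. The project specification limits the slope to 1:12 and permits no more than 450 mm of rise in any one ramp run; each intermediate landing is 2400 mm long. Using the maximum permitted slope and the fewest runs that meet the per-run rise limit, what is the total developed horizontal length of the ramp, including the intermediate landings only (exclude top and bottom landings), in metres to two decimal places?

27.41 m

1684 / 450 = 3.742 → round up to 4 ramp runs. That means 3 intermediate landings.
Horizontal run for 1684 mm of rise at 1:12 is 1684 × 12 = 20208 mm.
Intermediate landings: 3 × 2400 = 7200 mm.
Total developed length = 20208 + 7200 = 27408 mm.
= 27.41 m.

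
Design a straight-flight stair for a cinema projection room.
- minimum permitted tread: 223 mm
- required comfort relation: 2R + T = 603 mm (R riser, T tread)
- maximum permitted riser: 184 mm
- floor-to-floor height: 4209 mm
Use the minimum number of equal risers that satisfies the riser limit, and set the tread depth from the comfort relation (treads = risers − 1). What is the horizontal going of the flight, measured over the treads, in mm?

4209 / 184 = 22.88, so 23 risers are needed.
Each riser is 4209/23 = 183 mm (≤ 184 mm).
Tread T = 603 − 2 × 183 = 237 mm (≥ 223 mm).
Going = (23 − 1) × 237 = 5214 mm.

5214 mm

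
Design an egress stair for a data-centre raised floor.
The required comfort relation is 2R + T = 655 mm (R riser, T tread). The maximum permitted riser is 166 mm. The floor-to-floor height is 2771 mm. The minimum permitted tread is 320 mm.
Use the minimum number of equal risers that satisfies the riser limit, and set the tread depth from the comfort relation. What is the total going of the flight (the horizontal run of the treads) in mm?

At most 166 each: 2771/166 = 16.69, giving 17 risers.
Each riser is 2771/17 = 163 mm (≤ 166 mm).
From 2R + T = 655: T = 655 − 326 = 329 mm.
Treads = 17 − 1 = 16; going = 16 × 329 = 5264 mm.

5264 mm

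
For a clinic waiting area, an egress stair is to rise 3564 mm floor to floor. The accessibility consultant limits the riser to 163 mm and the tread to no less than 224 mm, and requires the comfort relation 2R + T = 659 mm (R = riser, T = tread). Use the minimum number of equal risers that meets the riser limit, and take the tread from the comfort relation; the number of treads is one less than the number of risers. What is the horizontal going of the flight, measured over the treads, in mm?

7035 mm

⌈3564/163⌉ = 22 risers.
Each riser is 3564/22 = 162 mm (≤ 163 mm).
Tread T = 659 − 2 × 162 = 335 mm (≥ 224 mm).
Going = (22 − 1) × 335 = 7035 mm.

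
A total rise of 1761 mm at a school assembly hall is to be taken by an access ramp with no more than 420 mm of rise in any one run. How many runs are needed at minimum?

5 runs

1761 / 420 = 4.19, so 5 ramp runs are needed.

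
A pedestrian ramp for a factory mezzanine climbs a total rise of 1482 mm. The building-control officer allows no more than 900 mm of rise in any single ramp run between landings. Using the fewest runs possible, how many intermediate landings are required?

⌈1482/900⌉ = 2 ramp runs.
2 runs are separated by 1 intermediate landings.

1 intermediate landings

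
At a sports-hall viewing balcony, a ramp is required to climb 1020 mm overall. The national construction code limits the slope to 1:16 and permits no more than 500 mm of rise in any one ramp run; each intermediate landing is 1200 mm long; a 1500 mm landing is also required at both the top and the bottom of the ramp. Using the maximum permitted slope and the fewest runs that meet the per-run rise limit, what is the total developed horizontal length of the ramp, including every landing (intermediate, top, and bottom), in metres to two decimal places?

1020 / 500 = 2.04, so 3 ramp runs are needed. That means 2 intermediate landings.
Horizontal run for 1020 mm of rise at 1:16 is 1020 × 16 = 16320 mm.
2 intermediate landings contribute 2 × 1200 = 2400 mm.
Top and bottom landings: 2 × 1500 = 3000 mm.
Total = 16320 + 2400 + 3000 = 21720 mm.
= 21.72 m.

21.72 m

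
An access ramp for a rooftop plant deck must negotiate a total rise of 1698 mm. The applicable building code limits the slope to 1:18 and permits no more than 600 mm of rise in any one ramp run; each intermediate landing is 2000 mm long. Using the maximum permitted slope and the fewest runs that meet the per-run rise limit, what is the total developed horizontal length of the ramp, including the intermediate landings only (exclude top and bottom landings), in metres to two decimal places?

34.56 m

⌈1698/600⌉ = 3 ramp runs. That means 2 intermediate landings.
Ramp run (horizontal) at 1:18: 1698 × 18 = 30564 mm.
Intermediate landings: 2 × 2000 = 4000 mm.
Developed length = 30564 + 4000 = 34564 mm.
= 34.56 m.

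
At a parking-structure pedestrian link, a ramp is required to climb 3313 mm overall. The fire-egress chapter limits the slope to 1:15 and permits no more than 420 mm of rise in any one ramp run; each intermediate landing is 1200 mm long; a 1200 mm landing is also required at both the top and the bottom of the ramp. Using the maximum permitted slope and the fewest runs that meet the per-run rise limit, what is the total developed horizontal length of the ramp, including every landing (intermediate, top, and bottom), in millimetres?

3313 / 420 = 7.89, so 8 ramp runs are needed. That means 7 intermediate landings.
Ramp run (horizontal) at 1:15: 3313 × 15 = 49695 mm.
Intermediate landings: 7 × 1200 = 8400 mm.
Top and bottom landings: 2 × 1200 = 2400 mm.
Total = 49695 + 8400 + 2400 = 60495 mm.

60495 mm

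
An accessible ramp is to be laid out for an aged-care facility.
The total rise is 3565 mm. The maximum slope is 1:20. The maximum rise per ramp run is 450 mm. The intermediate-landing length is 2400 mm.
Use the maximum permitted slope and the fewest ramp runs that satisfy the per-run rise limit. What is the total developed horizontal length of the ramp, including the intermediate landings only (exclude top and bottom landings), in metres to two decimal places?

⌈3565/450⌉ = 8 ramp runs. That means 7 intermediate landings.
Horizontal run for 3565 mm of rise at 1:20 is 3565 × 20 = 71300 mm.
7 intermediate landings contribute 7 × 2400 = 16800 mm.
Developed length = 71300 + 16800 = 88100 mm.
= 88.10 m.

88.10 m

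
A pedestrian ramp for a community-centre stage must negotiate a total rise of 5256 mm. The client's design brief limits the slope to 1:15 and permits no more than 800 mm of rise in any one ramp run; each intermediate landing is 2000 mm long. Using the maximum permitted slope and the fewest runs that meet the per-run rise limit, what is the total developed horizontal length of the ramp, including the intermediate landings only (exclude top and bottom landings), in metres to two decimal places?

90.84 m

At most 800 each: 5256/800 = 6.57, giving 7 ramp runs. That means 6 intermediate landings.
Horizontal run for 5256 mm of rise at 1:15 is 5256 × 15 = 78840 mm.
6 intermediate landings contribute 6 × 2000 = 12000 mm.
Developed length = 78840 + 12000 = 90840 mm.
= 90.84 m.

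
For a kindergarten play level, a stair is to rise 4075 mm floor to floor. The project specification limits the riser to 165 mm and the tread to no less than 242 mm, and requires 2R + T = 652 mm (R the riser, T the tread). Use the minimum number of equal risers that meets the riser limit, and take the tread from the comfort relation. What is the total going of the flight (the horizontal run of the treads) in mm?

7824 mm

⌈4075/165⌉ = 25 risers.
Riser R = 4075 / 25 = 163 mm, within the 165 mm limit.
From 2R + T = 652: T = 652 − 326 = 326 mm.
Treads = 25 − 1 = 24; going = 24 × 326 = 7824 mm.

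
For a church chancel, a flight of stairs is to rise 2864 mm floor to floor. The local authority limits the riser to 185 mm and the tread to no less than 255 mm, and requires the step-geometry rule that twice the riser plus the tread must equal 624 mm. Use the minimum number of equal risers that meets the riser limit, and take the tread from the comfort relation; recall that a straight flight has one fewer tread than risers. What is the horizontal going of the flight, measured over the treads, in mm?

2864 / 185 = 15.48, so 16 risers are needed.
R = 2864 ÷ 16 = 179 mm.
Tread T = 624 − 2 × 179 = 266 mm (≥ 255 mm).
Treads = 16 − 1 = 15; going = 15 × 266 = 3990 mm.

3990 mm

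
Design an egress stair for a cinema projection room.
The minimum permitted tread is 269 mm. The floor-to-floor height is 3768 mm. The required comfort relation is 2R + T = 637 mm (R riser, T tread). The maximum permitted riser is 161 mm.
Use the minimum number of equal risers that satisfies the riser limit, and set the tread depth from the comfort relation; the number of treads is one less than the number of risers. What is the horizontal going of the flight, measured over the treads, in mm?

7429 mm

At most 161 each: 3768/161 = 23.40, giving 24 risers.
Each riser is 3768/24 = 157 mm (≤ 161 mm).
From 2R + T = 637: T = 637 − 314 = 323 mm.
Treads = 24 − 1 = 23; going = 23 × 323 = 7429 mm.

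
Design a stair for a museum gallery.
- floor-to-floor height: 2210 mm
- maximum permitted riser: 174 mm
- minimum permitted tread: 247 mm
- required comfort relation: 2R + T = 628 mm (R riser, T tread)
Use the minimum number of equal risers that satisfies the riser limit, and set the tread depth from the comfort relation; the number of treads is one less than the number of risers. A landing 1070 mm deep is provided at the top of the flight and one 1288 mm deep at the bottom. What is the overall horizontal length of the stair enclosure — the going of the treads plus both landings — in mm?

2210 / 174 = 12.70, so 13 risers are needed.
R = 2210 ÷ 13 = 170 mm.
From 2R + T = 628: T = 628 − 340 = 288 mm.
Treads = 13 − 1 = 12; going = 12 × 288 = 3456 mm.
Add landings: 3456 + 1070 + 1288 = 5814 mm.

5814 mm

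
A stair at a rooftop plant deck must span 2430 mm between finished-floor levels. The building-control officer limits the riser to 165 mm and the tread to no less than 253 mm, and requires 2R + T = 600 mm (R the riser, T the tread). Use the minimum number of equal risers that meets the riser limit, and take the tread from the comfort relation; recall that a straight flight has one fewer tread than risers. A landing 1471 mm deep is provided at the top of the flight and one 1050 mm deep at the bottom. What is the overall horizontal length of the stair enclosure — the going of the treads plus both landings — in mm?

6385 mm

2430 / 165 = 14.727 → round up to 15 risers.
R = 2430 ÷ 15 = 162 mm.
From 2R + T = 600: T = 600 − 324 = 276 mm.
Treads = 15 − 1 = 14; going = 14 × 276 = 3864 mm.
Enclosure = 3864 + 1471 + 1050 = 6385 mm.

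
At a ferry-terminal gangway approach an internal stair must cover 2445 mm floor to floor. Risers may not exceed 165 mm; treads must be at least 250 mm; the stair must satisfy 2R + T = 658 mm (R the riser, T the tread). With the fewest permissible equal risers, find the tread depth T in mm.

2445 / 165 = 14.818 → round up to 15 risers.
R = 2445 ÷ 15 = 163 mm.
From 2R + T = 658: T = 658 − 326 = 332 mm.

332 mm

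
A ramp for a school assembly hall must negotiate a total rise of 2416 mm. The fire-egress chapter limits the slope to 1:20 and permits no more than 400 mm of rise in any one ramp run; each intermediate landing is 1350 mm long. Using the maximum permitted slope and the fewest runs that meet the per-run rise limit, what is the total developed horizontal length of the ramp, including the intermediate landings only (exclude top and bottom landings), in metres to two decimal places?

56.42 m

2416 / 400 = 6.040 → round up to 7 ramp runs. That means 6 intermediate landings.
Horizontal run for 2416 mm of rise at 1:20 is 2416 × 20 = 48320 mm.
6 intermediate landings contribute 6 × 1350 = 8100 mm.
Total developed length = 48320 + 8100 = 56420 mm.
= 56.42 m.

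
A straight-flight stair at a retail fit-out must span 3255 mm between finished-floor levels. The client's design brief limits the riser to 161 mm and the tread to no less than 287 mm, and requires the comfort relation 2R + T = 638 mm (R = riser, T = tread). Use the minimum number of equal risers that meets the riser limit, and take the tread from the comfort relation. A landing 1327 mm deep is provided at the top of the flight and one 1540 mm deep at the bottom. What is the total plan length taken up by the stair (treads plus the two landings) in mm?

9427 mm

At most 161 each: 3255/161 = 20.22, giving 21 risers.
Each riser is 3255/21 = 155 mm (≤ 161 mm).
T = 638 − 2·155 = 328 mm, which satisfies the 287 mm minimum.
Going = (21 − 1) × 328 = 6560 mm.
Add landings: 6560 + 1327 + 1540 = 9427 mm.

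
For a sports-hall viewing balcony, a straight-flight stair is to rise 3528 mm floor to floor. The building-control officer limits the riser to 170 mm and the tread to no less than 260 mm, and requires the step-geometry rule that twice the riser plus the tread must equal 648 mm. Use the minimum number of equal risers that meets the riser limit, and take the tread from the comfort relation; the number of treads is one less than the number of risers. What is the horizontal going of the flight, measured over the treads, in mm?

3528 / 170 = 20.753 → round up to 21 risers.
Each riser is 3528/21 = 168 mm (≤ 170 mm).
T = 648 − 2·168 = 312 mm, which satisfies the 260 mm minimum.
Going = (21 − 1) × 312 = 6240 mm.

6240 mm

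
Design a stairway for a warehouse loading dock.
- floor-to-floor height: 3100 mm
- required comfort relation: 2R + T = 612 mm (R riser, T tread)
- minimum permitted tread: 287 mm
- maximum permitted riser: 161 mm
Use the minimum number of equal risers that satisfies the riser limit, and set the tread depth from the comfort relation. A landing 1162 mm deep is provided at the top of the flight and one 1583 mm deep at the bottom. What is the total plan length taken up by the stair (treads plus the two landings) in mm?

8483 mm

3100 / 161 = 19.25, so 20 risers are needed.
R = 3100 ÷ 20 = 155 mm.
Tread T = 612 − 2 × 155 = 302 mm (≥ 287 mm).
20 risers give 19 treads; going = 19 × 302 = 5738 mm.
Add landings: 5738 + 1162 + 1583 = 8483 mm.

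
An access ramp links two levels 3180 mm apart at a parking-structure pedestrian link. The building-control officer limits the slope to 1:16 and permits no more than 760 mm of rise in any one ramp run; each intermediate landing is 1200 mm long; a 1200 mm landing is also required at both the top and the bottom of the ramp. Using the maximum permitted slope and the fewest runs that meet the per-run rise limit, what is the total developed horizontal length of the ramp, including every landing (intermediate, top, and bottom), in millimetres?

3180 / 760 = 4.184 → round up to 5 ramp runs. That means 4 intermediate landings.
Ramp run (horizontal) at 1:16: 3180 × 16 = 50880 mm.
Intermediate landings: 4 × 1200 = 4800 mm.
Top and bottom landings: 2 × 1200 = 2400 mm.
Total = 50880 + 4800 + 2400 = 58080 mm.

58080 mm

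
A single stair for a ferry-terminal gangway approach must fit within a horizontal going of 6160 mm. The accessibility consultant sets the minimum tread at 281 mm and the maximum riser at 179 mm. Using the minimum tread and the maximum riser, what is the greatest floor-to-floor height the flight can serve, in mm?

3938 mm

Treads that fit: ⌊6160 / 281⌋ = 21.
Risers = treads + 1 = 22.
Maximum height = 22 × 179 = 3938 mm.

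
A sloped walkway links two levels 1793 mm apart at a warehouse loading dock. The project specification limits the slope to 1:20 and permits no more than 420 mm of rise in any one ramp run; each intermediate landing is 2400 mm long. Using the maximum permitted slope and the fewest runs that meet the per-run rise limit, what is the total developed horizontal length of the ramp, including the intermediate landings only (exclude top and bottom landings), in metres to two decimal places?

⌈1793/420⌉ = 5 ramp runs. That means 4 intermediate landings.
Ramp run (horizontal) at 1:20: 1793 × 20 = 35860 mm.
Intermediate landings: 4 × 2400 = 9600 mm.
Total developed length = 35860 + 9600 = 45460 mm.
= 45.46 m.

45.46 m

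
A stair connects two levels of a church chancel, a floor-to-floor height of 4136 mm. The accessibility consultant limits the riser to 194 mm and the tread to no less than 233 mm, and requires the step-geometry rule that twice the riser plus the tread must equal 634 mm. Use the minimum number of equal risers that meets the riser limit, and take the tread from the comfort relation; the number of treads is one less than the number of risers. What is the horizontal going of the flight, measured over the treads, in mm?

5418 mm

4136 / 194 = 21.320 → round up to 22 risers.
Riser R = 4136 / 22 = 188 mm, within the 194 mm limit.
Tread T = 634 − 2 × 188 = 258 mm (≥ 233 mm).
Treads = 22 − 1 = 21; going = 21 × 258 = 5418 mm.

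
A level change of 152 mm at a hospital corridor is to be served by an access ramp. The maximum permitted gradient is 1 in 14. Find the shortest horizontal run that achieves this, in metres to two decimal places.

Run = rise × 14 = 152 × 14 = 2128 mm.
2128 mm = 2.13 m.

2.13 m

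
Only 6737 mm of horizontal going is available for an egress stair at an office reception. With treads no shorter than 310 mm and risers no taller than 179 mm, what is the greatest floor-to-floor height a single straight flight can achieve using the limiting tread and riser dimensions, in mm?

Treads that fit: ⌊6737 / 310⌋ = 21.
Risers = treads + 1 = 22.
Maximum height = 22 × 179 = 3938 mm.

3938 mm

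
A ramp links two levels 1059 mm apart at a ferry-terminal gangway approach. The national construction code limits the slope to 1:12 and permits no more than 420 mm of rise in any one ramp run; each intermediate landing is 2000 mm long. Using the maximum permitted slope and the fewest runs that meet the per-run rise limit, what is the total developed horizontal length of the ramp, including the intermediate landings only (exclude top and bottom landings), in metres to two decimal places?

16.71 m

1059 / 420 = 2.521 → round up to 3 ramp runs. That means 2 intermediate landings.
Ramp run (horizontal) at 1:12: 1059 × 12 = 12708 mm.
Intermediate landings: 2 × 2000 = 4000 mm.
Total developed length = 12708 + 4000 = 16708 mm.
= 16.71 m.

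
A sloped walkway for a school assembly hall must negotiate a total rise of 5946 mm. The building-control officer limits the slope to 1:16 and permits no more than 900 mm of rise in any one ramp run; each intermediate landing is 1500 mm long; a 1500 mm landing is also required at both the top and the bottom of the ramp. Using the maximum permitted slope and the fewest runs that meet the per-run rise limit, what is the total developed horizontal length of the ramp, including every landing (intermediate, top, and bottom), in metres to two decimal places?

107.14 m

5946 / 900 = 6.61, so 7 ramp runs are needed. That means 6 intermediate landings.
Ramp run (horizontal) at 1:16: 5946 × 16 = 95136 mm.
6 intermediate landings contribute 6 × 1500 = 9000 mm.
Top and bottom landings: 2 × 1500 = 3000 mm.
Total = 95136 + 9000 + 3000 = 107136 mm.
= 107.14 m.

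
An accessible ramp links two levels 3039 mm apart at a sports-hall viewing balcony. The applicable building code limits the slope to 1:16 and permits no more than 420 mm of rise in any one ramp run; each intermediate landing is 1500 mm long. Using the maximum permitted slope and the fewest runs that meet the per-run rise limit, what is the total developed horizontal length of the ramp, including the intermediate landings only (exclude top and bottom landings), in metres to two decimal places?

59.12 m

3039 / 420 = 7.236 → round up to 8 ramp runs. That means 7 intermediate landings.
Horizontal run for 3039 mm of rise at 1:16 is 3039 × 16 = 48624 mm.
7 intermediate landings contribute 7 × 1500 = 10500 mm.
Total developed length = 48624 + 10500 = 59124 mm.
= 59.12 m.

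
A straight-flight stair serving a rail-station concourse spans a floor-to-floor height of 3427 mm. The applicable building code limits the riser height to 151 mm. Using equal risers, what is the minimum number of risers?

23 risers

3427 / 151 = 22.70, so 23 risers are needed.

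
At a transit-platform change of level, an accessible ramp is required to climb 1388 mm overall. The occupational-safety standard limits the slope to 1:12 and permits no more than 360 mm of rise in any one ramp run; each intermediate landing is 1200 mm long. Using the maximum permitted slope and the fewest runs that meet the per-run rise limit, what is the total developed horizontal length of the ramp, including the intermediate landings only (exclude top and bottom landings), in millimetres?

20256 mm

⌈1388/360⌉ = 4 ramp runs. That means 3 intermediate landings.
Horizontal run for 1388 mm of rise at 1:12 is 1388 × 12 = 16656 mm.
3 intermediate landings contribute 3 × 1200 = 3600 mm.
Total developed length = 16656 + 3600 = 20256 mm.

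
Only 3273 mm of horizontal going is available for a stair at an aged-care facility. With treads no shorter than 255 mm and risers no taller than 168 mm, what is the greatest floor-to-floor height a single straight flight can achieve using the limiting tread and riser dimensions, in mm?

2184 mm

Treads that fit: ⌊3273 / 255⌋ = 12.
Risers = treads + 1 = 13.
Maximum height = 13 × 168 = 2184 mm.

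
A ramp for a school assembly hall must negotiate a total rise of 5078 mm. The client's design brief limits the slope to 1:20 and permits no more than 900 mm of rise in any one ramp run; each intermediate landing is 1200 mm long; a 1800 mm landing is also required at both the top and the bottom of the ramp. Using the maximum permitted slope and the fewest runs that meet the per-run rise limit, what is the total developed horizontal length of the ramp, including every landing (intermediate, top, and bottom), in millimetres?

111160 mm

5078 / 900 = 5.642 → round up to 6 ramp runs. That means 5 intermediate landings.
Horizontal run for 5078 mm of rise at 1:20 is 5078 × 20 = 101560 mm.
Intermediate landings: 5 × 1200 = 6000 mm.
Top and bottom landings: 2 × 1800 = 3600 mm.
Total = 101560 + 6000 + 3600 = 111160 mm.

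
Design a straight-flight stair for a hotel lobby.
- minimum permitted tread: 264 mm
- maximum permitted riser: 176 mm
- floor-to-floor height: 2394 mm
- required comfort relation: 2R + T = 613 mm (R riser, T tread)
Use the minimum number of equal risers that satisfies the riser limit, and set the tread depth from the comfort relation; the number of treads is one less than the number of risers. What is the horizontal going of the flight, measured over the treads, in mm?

3523 mm

At most 176 each: 2394/176 = 13.60, giving 14 risers.
Each riser is 2394/14 = 171 mm (≤ 176 mm).
Tread T = 613 − 2 × 171 = 271 mm (≥ 264 mm).
Going = (14 − 1) × 271 = 3523 mm.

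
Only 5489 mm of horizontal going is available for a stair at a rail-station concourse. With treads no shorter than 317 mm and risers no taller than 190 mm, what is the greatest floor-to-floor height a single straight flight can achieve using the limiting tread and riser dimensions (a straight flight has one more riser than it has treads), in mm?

Treads that fit: ⌊5489 / 317⌋ = 17.
Risers = treads + 1 = 18.
Maximum height = 18 × 190 = 3420 mm.

3420 mm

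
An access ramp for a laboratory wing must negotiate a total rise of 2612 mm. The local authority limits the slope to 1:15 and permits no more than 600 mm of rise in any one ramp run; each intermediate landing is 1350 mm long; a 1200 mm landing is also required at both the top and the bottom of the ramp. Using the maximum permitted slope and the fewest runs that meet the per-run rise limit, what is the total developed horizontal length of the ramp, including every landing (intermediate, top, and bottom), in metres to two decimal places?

46.98 m

2612 / 600 = 4.35, so 5 ramp runs are needed. That means 4 intermediate landings.
Horizontal run for 2612 mm of rise at 1:15 is 2612 × 15 = 39180 mm.
4 intermediate landings contribute 4 × 1350 = 5400 mm.
Top and bottom landings: 2 × 1200 = 2400 mm.
Total = 39180 + 5400 + 2400 = 46980 mm.
= 46.98 m.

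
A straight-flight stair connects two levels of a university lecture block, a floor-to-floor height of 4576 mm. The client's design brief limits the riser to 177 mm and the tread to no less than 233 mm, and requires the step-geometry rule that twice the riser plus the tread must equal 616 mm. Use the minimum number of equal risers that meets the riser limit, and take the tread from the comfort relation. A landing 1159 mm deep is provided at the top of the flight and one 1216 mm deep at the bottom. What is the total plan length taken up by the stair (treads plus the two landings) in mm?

4576 / 177 = 25.85, so 26 risers are needed.
Each riser is 4576/26 = 176 mm (≤ 177 mm).
Tread T = 616 − 2 × 176 = 264 mm (≥ 233 mm).
Treads = 26 − 1 = 25; going = 25 × 264 = 6600 mm.
Add landings: 6600 + 1159 + 1216 = 8975 mm.

8975 mm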